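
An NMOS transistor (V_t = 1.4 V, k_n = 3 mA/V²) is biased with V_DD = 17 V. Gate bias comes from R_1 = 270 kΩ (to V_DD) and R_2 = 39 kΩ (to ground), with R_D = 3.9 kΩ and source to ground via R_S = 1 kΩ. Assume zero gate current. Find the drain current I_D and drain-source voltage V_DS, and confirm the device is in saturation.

V_G = V_DD·R_2/(R_1+R_2) = 17×39/309 = 2.15 V.
Assume saturation: I_D = (k_n/2)(V_GS − V_t)² with V_GS = V_G − I_D·R_S = 2.15 − 1·I_D.
Substituting gives 1.5·I_D² − 3.24·I_D + 0.834 = 0, with roots I_D = 0.299 or 1.86 mA.
The root I_D = 1.86 mA gives V_GS = 0.287 V ≤ V_t, so take I_D = 0.299 mA.
Then V_GS = 1.85 V and V_DS = V_DD − I_D(R_D+R_S) = 17 − 0.299×4.9 = 15.5 V.
Saturation requires V_DS ≥ V_GS − V_t = 0.447 V; 15.5 ≥ 0.447 ✓.

I_D ≈ 0.3 mA, V_DS ≈ 16 V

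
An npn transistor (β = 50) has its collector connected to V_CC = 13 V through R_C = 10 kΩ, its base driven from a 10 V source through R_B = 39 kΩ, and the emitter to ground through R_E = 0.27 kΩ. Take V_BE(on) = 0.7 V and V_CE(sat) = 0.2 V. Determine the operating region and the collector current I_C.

saturation; I_C ≈ 1.2 mA

Assume active: I_B = (10 − 0.7)/(39 + 51×0.27) = 0.176 mA, I_C = β·I_B = 8.81 mA.
Then V_CE = 13 − 8.81×10 − 8.99×0.27 = -77.5 V < 0.2 V — the active assumption fails.
Re-solve with V_CE = 0.2 V. KCL at the emitter: V_E/R_E = (V_BB−0.7−V_E)/R_B + (V_CC−0.2−V_E)/R_C, giving V_E = 0.397 V.
I_C = (V_CC − 0.2 − V_E)/R_C = (12.8 − 0.397)/10 = 1.24 mA.
Check: I_B = (9.3 − 0.397)/39 = 0.228 mA, and β·I_B = 11.4 mA > I_C, confirming saturation.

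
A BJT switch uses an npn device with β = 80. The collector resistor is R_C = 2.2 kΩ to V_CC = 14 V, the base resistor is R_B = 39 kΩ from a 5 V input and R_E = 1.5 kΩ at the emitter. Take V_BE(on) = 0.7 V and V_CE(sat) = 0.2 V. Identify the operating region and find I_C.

Assume active. Base-emitter loop: I_B = (V_BB − V_BE)/(R_B + (β+1)R_E) = (5 − 0.7)/(39 + 81×1.5) = 0.0268 mA.
I_C = β·I_B = 80×0.0268 = 2.14 mA.
V_CE = V_CC − I_C·R_C − I_E·R_E = 14 − 2.14×2.2 − 2.17×1.5 = 6.03 V > V_CE(sat), so the active-region assumption holds.

active; I_C ≈ 2.1 mA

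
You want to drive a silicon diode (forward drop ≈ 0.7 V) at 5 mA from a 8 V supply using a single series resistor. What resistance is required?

The resistor drops V_S − V_D = 8 − 0.7 = 7.3 V at 5 mA.
R = 7.3 V / 5 mA = 1.46 kΩ.

R ≈ 1.5 kΩ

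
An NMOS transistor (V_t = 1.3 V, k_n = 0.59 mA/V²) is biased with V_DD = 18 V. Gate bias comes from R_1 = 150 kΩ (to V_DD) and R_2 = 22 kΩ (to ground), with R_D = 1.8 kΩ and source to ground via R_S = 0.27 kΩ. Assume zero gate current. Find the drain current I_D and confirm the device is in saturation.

I_D ≈ 0.26 mA

V_G = V_DD·R_2/(R_1+R_2) = 18×22/172 = 2.3 V.
Assume saturation: I_D = (k_n/2)(V_GS − V_t)² with V_GS = V_G − I_D·R_S = 2.3 − 0.27·I_D.
Substituting gives 0.0215·I_D² − 1.16·I_D + 0.296 = 0, with roots I_D = 0.257 or 53.7 mA.
The root I_D = 53.7 mA gives V_GS = -12.2 V ≤ V_t, so take I_D = 0.257 mA.
Then V_GS = 2.23 V and V_DS = V_DD − I_D(R_D+R_S) = 18 − 0.257×2.07 = 17.5 V.
Saturation requires V_DS ≥ V_GS − V_t = 0.933 V; 17.5 ≥ 0.933 ✓.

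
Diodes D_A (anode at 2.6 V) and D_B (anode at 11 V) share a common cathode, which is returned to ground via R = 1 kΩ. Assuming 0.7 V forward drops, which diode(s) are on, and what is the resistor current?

Assume both conduct. Then node N would need to be at both 2.6−0.7 = 1.9 V and 11−0.7 = 10.3 V, which is impossible.
Assume only D_B conducts: V_N = 11 − 0.7 = 10.3 V, so I_R = 10.3/1 = 10.3 mA.
Check D_A: its anode-to-cathode voltage is 2.6 − 10.3 = -7.7 V < 0.7 V, so it is off. The assumption is consistent.

Only D_B conducts; I_R ≈ 10 mA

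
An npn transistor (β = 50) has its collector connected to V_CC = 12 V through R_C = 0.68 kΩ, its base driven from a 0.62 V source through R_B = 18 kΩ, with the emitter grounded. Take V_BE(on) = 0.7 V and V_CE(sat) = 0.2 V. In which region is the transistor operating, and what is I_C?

V_BB = 0.62 V ≤ V_BE(on) = 0.7 V, so the base-emitter junction is not forward biased.
The transistor is in cutoff: I_B = I_C = 0.

cutoff; I_C ≈ 0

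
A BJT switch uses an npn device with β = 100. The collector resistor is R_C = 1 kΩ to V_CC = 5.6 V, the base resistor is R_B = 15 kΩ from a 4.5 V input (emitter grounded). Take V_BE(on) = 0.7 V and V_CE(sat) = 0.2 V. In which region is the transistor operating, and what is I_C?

Assume active: I_B = (4.5 − 0.7)/15 = 0.253 mA, giving I_C = β·I_B = 25.3 mA.
But then V_CE = 5.6 − 25.3×1 = -19.7 V < V_CE(sat) = 0.2 V — impossible in the active region.
So the transistor is saturated. With V_CE = 0.2 V, I_C = (V_CC − 0.2)/R_C = 5.4/1 = 5.4 mA.
Check: β·I_B = 25.3 mA > I_C = 5.4 mA, confirming saturation.

saturation; I_C ≈ 5.4 mA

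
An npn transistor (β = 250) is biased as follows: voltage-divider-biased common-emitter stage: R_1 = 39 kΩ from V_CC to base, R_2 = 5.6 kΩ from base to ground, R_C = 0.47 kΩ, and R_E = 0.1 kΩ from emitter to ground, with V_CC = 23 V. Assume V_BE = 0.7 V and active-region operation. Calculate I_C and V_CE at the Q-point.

Thevenize the base divider: V_Th = V_CC·R_2/(R_1+R_2) = 23×5.6/44.6 = 2.89 V, R_Th = R_1‖R_2 = 4.9 kΩ.
Base-emitter loop: V_Th = I_B·R_Th + V_BE + (β+1)I_B·R_E, so I_B = (2.89 − 0.7) / (4.9 + 251×0.1) = 0.0729 mA.
I_C = β·I_B = 250×0.0729 = 18.2 mA, and I_E = (β+1)I_B = 18.3 mA.
V_CE = V_CC − I_C·R_C − I_E·R_E = 23 − 18.2×0.47 − 18.3×0.1 = 12.6 V.
V_CE = 12.6 V > 0.2 V confirms active-region operation.

I_C ≈ 18 mA, V_CE ≈ 13 V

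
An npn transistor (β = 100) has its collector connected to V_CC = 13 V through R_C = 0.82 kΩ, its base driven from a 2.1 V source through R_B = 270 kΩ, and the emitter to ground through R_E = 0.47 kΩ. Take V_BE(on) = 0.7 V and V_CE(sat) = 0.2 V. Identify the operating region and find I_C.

Assume active. Base-emitter loop: I_B = (V_BB − V_BE)/(R_B + (β+1)R_E) = (2.1 − 0.7)/(270 + 101×0.47) = 0.00441 mA.
I_C = β·I_B = 100×0.00441 = 0.441 mA.
V_CE = V_CC − I_C·R_C − I_E·R_E = 13 − 0.441×0.82 − 0.445×0.47 = 12.4 V > V_CE(sat), so the active-region assumption holds.

active; I_C ≈ 0.44 mA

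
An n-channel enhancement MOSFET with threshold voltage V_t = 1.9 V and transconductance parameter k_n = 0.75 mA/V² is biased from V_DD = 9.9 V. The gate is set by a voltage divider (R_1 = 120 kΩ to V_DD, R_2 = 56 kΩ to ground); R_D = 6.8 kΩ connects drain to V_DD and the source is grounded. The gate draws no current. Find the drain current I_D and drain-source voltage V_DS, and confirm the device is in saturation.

V_G = V_DD·R_2/(R_1+R_2) = 9.9×56/176 = 3.15 V. With the source grounded, V_GS = V_G = 3.15 V.
Assume saturation: I_D = (k_n/2)(V_GS − V_t)² = (0.75/2)×(3.15 − 1.9)² = 0.375×1.25² = 0.586 mA.
V_DS = V_DD − I_D·R_D = 9.9 − 0.586×6.8 = 5.92 V.
Saturation requires V_DS ≥ V_GS − V_t = 1.25 V; 5.92 ≥ 1.25 ✓.

I_D ≈ 0.59 mA, V_DS ≈ 5.9 V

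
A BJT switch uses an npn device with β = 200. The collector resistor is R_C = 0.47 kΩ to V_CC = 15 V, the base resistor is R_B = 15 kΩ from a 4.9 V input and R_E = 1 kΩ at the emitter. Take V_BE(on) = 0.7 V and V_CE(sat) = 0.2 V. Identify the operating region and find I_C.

active; I_C ≈ 3.9 mA

Assume active. Base-emitter loop: I_B = (V_BB − V_BE)/(R_B + (β+1)R_E) = (4.9 − 0.7)/(15 + 201×1) = 0.0194 mA.
I_C = β·I_B = 200×0.0194 = 3.89 mA.
V_CE = V_CC − I_C·R_C − I_E·R_E = 15 − 3.89×0.47 − 3.91×1 = 9.26 V > V_CE(sat), so the active-region assumption holds.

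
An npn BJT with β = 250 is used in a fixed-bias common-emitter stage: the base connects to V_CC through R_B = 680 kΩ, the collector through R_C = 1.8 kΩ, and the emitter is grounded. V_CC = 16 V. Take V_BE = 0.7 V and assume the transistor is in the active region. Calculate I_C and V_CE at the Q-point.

Base loop: V_CC = I_B·R_B + V_BE, so I_B = (16 − 0.7)/680 kΩ = 0.0225 mA.
In the active region I_C = β·I_B = 250 × 0.0225 = 5.63 mA.
Collector loop: V_CE = V_CC − I_C·R_C = 16 − 5.63×1.8 = 5.87 V.
Since V_CE = 5.87 V > V_CE(sat) ≈ 0.2 V, the transistor is in the active region as assumed.

I_C ≈ 5.6 mA, V_CE ≈ 5.9 V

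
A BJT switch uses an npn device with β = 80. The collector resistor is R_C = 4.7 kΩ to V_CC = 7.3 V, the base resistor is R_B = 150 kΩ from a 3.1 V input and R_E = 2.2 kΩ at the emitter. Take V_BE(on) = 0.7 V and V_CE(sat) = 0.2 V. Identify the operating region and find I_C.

Assume active. Base-emitter loop: I_B = (V_BB − V_BE)/(R_B + (β+1)R_E) = (3.1 − 0.7)/(150 + 81×2.2) = 0.00731 mA.
I_C = β·I_B = 80×0.00731 = 0.585 mA.
V_CE = V_CC − I_C·R_C − I_E·R_E = 7.3 − 0.585×4.7 − 0.592×2.2 = 3.25 V > V_CE(sat), so the active-region assumption holds.

active; I_C ≈ 0.59 mA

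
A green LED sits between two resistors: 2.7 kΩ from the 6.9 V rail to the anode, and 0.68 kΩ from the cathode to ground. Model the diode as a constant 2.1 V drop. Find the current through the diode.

The two resistors are in series with the diode, so KVL gives 6.9 = I·2.7 + 2.1 + I·0.68.
I = (6.9 − 2.1) / (2.7 + 0.68) kΩ = 4.8 / 3.38 = 1.42 mA.

I ≈ 1.4 mA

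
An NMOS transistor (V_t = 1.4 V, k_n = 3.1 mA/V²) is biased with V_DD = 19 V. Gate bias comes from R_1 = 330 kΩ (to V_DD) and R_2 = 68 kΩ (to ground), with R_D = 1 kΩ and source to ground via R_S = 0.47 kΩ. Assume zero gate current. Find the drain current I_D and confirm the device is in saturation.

I_D ≈ 1.7 mA

V_G = V_DD·R_2/(R_1+R_2) = 19×68/398 = 3.25 V.
Assume saturation: I_D = (k_n/2)(V_GS − V_t)² with V_GS = V_G − I_D·R_S = 3.25 − 0.47·I_D.
Substituting gives 0.342·I_D² − 3.69·I_D + 5.28 = 0, with roots I_D = 1.7 or 9.08 mA.
The root I_D = 9.08 mA gives V_GS = -1.02 V ≤ V_t, so take I_D = 1.7 mA.
Then V_GS = 2.45 V and V_DS = V_DD − I_D(R_D+R_S) = 19 − 1.7×1.47 = 16.5 V.
Saturation requires V_DS ≥ V_GS − V_t = 1.05 V; 16.5 ≥ 1.05 ✓.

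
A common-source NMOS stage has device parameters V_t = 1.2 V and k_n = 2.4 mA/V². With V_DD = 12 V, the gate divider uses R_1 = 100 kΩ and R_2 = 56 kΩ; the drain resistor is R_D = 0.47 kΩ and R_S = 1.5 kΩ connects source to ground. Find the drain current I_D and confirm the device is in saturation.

I_D ≈ 1.4 mA

V_G = V_DD·R_2/(R_1+R_2) = 12×56/156 = 4.31 V.
Assume saturation: I_D = (k_n/2)(V_GS − V_t)² with V_GS = V_G − I_D·R_S = 4.31 − 1.5·I_D.
Substituting gives 2.7·I_D² − 12.2·I_D + 11.6 = 0, with roots I_D = 1.36 or 3.15 mA.
The root I_D = 3.15 mA gives V_GS = -0.421 V ≤ V_t, so take I_D = 1.36 mA.
Then V_GS = 2.27 V and V_DS = V_DD − I_D(R_D+R_S) = 12 − 1.36×1.97 = 9.32 V.
Saturation requires V_DS ≥ V_GS − V_t = 1.07 V; 9.32 ≥ 1.07 ✓.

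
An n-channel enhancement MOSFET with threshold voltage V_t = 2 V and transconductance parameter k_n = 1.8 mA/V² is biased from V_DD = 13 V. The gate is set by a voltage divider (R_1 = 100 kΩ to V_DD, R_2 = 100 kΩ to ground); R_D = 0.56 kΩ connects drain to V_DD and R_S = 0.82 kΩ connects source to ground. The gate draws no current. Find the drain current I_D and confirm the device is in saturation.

V_G = V_DD·R_2/(R_1+R_2) = 13×100/200 = 6.5 V.
Assume saturation: I_D = (k_n/2)(V_GS − V_t)² with V_GS = V_G − I_D·R_S = 6.5 − 0.82·I_D.
Substituting gives 0.605·I_D² − 7.64·I_D + 18.2 = 0, with roots I_D = 3.19 or 9.44 mA.
The root I_D = 9.44 mA gives V_GS = -1.24 V ≤ V_t, so take I_D = 3.19 mA.
Then V_GS = 3.88 V and V_DS = V_DD − I_D(R_D+R_S) = 13 − 3.19×1.38 = 8.6 V.
Saturation requires V_DS ≥ V_GS − V_t = 1.88 V; 8.6 ≥ 1.88 ✓.

I_D ≈ 3.2 mA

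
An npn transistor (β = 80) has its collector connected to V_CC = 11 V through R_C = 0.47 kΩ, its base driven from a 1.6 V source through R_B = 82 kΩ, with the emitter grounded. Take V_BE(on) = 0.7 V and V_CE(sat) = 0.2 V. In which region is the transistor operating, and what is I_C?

Assume active. Base-emitter loop: I_B = (V_BB − V_BE)/R_B = (1.6 − 0.7)/82 = 0.011 mA.
I_C = β·I_B = 80×0.011 = 0.878 mA.
V_CE = V_CC − I_C·R_C = 11 − 0.878×0.47 = 10.6 V > V_CE(sat), so the active-region assumption holds.

active; I_C ≈ 0.88 mA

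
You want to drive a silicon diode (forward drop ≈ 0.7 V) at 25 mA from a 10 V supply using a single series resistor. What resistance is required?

R ≈ 0.37 kΩ

The resistor drops V_S − V_D = 10 − 0.7 = 9.3 V at 25 mA.
R = 9.3 V / 25 mA = 0.372 kΩ.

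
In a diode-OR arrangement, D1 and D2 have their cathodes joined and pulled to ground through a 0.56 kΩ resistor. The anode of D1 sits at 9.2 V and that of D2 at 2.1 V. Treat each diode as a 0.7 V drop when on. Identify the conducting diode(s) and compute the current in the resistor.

Assume both conduct. Then node N would need to be at both 9.2−0.7 = 8.5 V and 2.1−0.7 = 1.4 V, which is impossible.
Assume only D1 conducts: V_N = 9.2 − 0.7 = 8.5 V, so I_R = 8.5/0.56 = 15.2 mA.
Check D2: its anode-to-cathode voltage is 2.1 − 8.5 = -6.4 V < 0.7 V, so it is off. The assumption is consistent.

Only D1 conducts; I_R ≈ 15 mA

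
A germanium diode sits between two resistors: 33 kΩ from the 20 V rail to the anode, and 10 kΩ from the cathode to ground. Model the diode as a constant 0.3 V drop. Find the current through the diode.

I ≈ 0.46 mA

The two resistors are in series with the diode, so KVL gives 20 = I·33 + 0.3 + I·10.
I = (20 − 0.3) / (33 + 10) kΩ = 19.7 / 43 = 0.458 mA.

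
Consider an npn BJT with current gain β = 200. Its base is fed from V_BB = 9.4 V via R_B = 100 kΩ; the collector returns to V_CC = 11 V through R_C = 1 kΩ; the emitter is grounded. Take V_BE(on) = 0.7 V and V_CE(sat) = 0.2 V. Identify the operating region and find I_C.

Assume active: I_B = (9.4 − 0.7)/100 = 0.087 mA, giving I_C = β·I_B = 17.4 mA.
But then V_CE = 11 − 17.4×1 = -6.4 V < V_CE(sat) = 0.2 V — impossible in the active region.
So the transistor is saturated. With V_CE = 0.2 V, I_C = (V_CC − 0.2)/R_C = 10.8/1 = 10.8 mA.
Check: β·I_B = 17.4 mA > I_C = 10.8 mA, confirming saturation.

saturation; I_C ≈ 11 mA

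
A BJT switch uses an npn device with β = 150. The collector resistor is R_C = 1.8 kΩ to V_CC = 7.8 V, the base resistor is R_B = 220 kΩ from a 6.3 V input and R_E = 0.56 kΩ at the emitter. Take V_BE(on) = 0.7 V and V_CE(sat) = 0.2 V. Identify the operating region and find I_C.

active; I_C ≈ 2.8 mA

Assume active. Base-emitter loop: I_B = (V_BB − V_BE)/(R_B + (β+1)R_E) = (6.3 − 0.7)/(220 + 151×0.56) = 0.0184 mA.
I_C = β·I_B = 150×0.0184 = 2.76 mA.
V_CE = V_CC − I_C·R_C − I_E·R_E = 7.8 − 2.76×1.8 − 2.78×0.56 = 1.28 V > V_CE(sat), so the active-region assumption holds.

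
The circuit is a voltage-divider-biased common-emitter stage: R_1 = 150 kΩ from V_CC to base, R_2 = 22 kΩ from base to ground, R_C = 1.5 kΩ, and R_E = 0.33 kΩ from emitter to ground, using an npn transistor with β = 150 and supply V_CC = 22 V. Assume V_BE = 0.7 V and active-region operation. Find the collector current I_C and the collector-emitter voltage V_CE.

I_C ≈ 4.6 mA, V_CE ≈ 14 V

Thevenize the base divider: V_Th = V_CC·R_2/(R_1+R_2) = 22×22/172 = 2.81 V, R_Th = R_1‖R_2 = 19.2 kΩ.
Base-emitter loop: V_Th = I_B·R_Th + V_BE + (β+1)I_B·R_E, so I_B = (2.81 − 0.7) / (19.2 + 151×0.33) = 0.0306 mA.
I_C = β·I_B = 150×0.0306 = 4.59 mA, and I_E = (β+1)I_B = 4.63 mA.
V_CE = V_CC − I_C·R_C − I_E·R_E = 22 − 4.59×1.5 − 4.63×0.33 = 13.6 V.
V_CE = 13.6 V > 0.2 V confirms active-region operation.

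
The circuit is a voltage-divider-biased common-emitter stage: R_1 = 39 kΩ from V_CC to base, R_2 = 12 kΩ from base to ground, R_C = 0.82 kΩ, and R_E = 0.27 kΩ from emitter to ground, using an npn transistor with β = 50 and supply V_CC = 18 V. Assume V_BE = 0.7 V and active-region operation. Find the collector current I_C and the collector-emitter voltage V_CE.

Thevenize the base divider: V_Th = V_CC·R_2/(R_1+R_2) = 18×12/51 = 4.24 V, R_Th = R_1‖R_2 = 9.18 kΩ.
Base-emitter loop: V_Th = I_B·R_Th + V_BE + (β+1)I_B·R_E, so I_B = (4.24 − 0.7) / (9.18 + 51×0.27) = 0.154 mA.
I_C = β·I_B = 50×0.154 = 7.7 mA, and I_E = (β+1)I_B = 7.86 mA.
V_CE = V_CC − I_C·R_C − I_E·R_E = 18 − 7.7×0.82 − 7.86×0.27 = 9.56 V.
V_CE = 9.56 V > 0.2 V confirms active-region operation.

I_C ≈ 7.7 mA, V_CE ≈ 9.6 V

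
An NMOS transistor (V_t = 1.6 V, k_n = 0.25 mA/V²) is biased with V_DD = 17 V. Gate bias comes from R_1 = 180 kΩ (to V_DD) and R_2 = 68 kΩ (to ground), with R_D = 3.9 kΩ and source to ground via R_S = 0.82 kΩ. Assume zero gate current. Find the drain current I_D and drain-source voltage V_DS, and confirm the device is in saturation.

V_G = V_DD·R_2/(R_1+R_2) = 17×68/248 = 4.66 V.
Assume saturation: I_D = (k_n/2)(V_GS − V_t)² with V_GS = V_G − I_D·R_S = 4.66 − 0.82·I_D.
Substituting gives 0.084·I_D² − 1.63·I_D + 1.17 = 0, with roots I_D = 0.749 or 18.6 mA.
The root I_D = 18.6 mA gives V_GS = -10.6 V ≤ V_t, so take I_D = 0.749 mA.
Then V_GS = 4.05 V and V_DS = V_DD − I_D(R_D+R_S) = 17 − 0.749×4.72 = 13.5 V.
Saturation requires V_DS ≥ V_GS − V_t = 2.45 V; 13.5 ≥ 2.45 ✓.

I_D ≈ 0.75 mA, V_DS ≈ 13 V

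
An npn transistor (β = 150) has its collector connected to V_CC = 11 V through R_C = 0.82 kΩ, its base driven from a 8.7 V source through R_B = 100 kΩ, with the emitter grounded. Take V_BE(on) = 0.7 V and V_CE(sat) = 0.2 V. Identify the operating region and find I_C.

Assume active. Base-emitter loop: I_B = (V_BB − V_BE)/R_B = (8.7 − 0.7)/100 = 0.08 mA.
I_C = β·I_B = 150×0.08 = 12 mA.
V_CE = V_CC − I_C·R_C = 11 − 12×0.82 = 1.16 V > V_CE(sat), so the active-region assumption holds.

active; I_C ≈ 12 mA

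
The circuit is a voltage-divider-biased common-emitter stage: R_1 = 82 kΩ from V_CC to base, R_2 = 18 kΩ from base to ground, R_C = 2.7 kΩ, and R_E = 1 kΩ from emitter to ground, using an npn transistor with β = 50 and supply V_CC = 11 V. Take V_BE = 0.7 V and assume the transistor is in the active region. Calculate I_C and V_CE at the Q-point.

Thevenize the base divider: V_Th = V_CC·R_2/(R_1+R_2) = 11×18/100 = 1.98 V, R_Th = R_1‖R_2 = 14.8 kΩ.
Base-emitter loop: V_Th = I_B·R_Th + V_BE + (β+1)I_B·R_E, so I_B = (1.98 − 0.7) / (14.8 + 51×1) = 0.0195 mA.
I_C = β·I_B = 50×0.0195 = 0.973 mA, and I_E = (β+1)I_B = 0.993 mA.
V_CE = V_CC − I_C·R_C − I_E·R_E = 11 − 0.973×2.7 − 0.993×1 = 7.38 V.
V_CE = 7.38 V > 0.2 V confirms active-region operation.

I_C ≈ 0.97 mA, V_CE ≈ 7.4 V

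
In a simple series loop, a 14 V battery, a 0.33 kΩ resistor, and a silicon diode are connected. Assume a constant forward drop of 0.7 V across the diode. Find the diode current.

KVL around the loop: 14 = V_D + I·R = 0.7 + I × 0.33 kΩ.
So I = (14 − 0.7) / 0.33 kΩ = 13.3 / 0.33 = 40.3 mA.

I ≈ 40 mA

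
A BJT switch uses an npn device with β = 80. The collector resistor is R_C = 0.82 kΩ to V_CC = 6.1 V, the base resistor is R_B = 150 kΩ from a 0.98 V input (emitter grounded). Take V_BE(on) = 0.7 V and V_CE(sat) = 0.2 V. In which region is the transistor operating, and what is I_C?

Assume active. Base-emitter loop: I_B = (V_BB − V_BE)/R_B = (0.98 − 0.7)/150 = 0.00187 mA.
I_C = β·I_B = 80×0.00187 = 0.149 mA.
V_CE = V_CC − I_C·R_C = 6.1 − 0.149×0.82 = 5.98 V > V_CE(sat), so the active-region assumption holds.

active; I_C ≈ 0.15 mA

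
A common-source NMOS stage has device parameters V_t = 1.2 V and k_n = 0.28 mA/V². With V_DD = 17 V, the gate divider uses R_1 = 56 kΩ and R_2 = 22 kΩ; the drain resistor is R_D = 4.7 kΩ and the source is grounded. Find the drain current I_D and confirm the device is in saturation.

I_D ≈ 1.8 mA

V_G = V_DD·R_2/(R_1+R_2) = 17×22/78 = 4.79 V. With the source grounded, V_GS = V_G = 4.79 V.
Assume saturation: I_D = (k_n/2)(V_GS − V_t)² = (0.28/2)×(4.79 − 1.2)² = 0.14×3.59² = 1.81 mA.
V_DS = V_DD − I_D·R_D = 17 − 1.81×4.7 = 8.5 V.
Saturation requires V_DS ≥ V_GS − V_t = 3.59 V; 8.5 ≥ 3.59 ✓.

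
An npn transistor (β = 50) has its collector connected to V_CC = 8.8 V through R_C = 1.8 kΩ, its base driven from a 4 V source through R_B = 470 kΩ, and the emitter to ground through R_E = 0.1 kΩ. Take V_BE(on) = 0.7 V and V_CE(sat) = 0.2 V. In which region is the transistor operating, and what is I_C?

active; I_C ≈ 0.35 mA

Assume active. Base-emitter loop: I_B = (V_BB − V_BE)/(R_B + (β+1)R_E) = (4 − 0.7)/(470 + 51×0.1) = 0.00695 mA.
I_C = β·I_B = 50×0.00695 = 0.347 mA.
V_CE = V_CC − I_C·R_C − I_E·R_E = 8.8 − 0.347×1.8 − 0.354×0.1 = 8.14 V > V_CE(sat), so the active-region assumption holds.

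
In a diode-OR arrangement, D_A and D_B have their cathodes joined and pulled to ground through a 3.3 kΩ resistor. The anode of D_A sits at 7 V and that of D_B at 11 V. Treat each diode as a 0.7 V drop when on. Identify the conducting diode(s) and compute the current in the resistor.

Assume both conduct. Then node N would need to be at both 7−0.7 = 6.3 V and 11−0.7 = 10.3 V, which is impossible.
Assume only D_B conducts: V_N = 11 − 0.7 = 10.3 V, so I_R = 10.3/3.3 = 3.12 mA.
Check D_A: its anode-to-cathode voltage is 7 − 10.3 = -3.3 V < 0.7 V, so it is off. The assumption is consistent.

Only D_B conducts; I_R ≈ 3.1 mA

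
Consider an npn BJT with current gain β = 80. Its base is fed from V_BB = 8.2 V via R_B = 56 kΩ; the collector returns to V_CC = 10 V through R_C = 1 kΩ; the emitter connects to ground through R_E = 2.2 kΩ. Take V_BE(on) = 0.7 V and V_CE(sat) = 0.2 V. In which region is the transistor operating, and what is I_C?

active; I_C ≈ 2.6 mA

Assume active. Base-emitter loop: I_B = (V_BB − V_BE)/(R_B + (β+1)R_E) = (8.2 − 0.7)/(56 + 81×2.2) = 0.032 mA.
I_C = β·I_B = 80×0.032 = 2.56 mA.
V_CE = V_CC − I_C·R_C − I_E·R_E = 10 − 2.56×1 − 2.59×2.2 = 1.73 V > V_CE(sat), so the active-region assumption holds.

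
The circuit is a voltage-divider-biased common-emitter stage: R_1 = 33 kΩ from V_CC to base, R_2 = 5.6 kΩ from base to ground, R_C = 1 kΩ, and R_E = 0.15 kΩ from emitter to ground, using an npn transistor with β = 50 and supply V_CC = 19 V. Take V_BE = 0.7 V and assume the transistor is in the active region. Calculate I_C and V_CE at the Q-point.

Thevenize the base divider: V_Th = V_CC·R_2/(R_1+R_2) = 19×5.6/38.6 = 2.76 V, R_Th = R_1‖R_2 = 4.79 kΩ.
Base-emitter loop: V_Th = I_B·R_Th + V_BE + (β+1)I_B·R_E, so I_B = (2.76 − 0.7) / (4.79 + 51×0.15) = 0.165 mA.
I_C = β·I_B = 50×0.165 = 8.27 mA, and I_E = (β+1)I_B = 8.43 mA.
V_CE = V_CC − I_C·R_C − I_E·R_E = 19 − 8.27×1 − 8.43×0.15 = 9.47 V.
V_CE = 9.47 V > 0.2 V confirms active-region operation.

I_C ≈ 8.3 mA, V_CE ≈ 9.5 V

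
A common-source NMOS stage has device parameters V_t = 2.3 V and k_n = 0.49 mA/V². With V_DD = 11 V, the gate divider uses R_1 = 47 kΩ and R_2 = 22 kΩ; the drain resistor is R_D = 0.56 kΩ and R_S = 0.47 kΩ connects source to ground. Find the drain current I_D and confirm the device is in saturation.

V_G = V_DD·R_2/(R_1+R_2) = 11×22/69 = 3.51 V.
Assume saturation: I_D = (k_n/2)(V_GS − V_t)² with V_GS = V_G − I_D·R_S = 3.51 − 0.47·I_D.
Substituting gives 0.0541·I_D² − 1.28·I_D + 0.357 = 0, with roots I_D = 0.283 or 23.3 mA.
The root I_D = 23.3 mA gives V_GS = -7.46 V ≤ V_t, so take I_D = 0.283 mA.
Then V_GS = 3.37 V and V_DS = V_DD − I_D(R_D+R_S) = 11 − 0.283×1.03 = 10.7 V.
Saturation requires V_DS ≥ V_GS − V_t = 1.07 V; 10.7 ≥ 1.07 ✓.

I_D ≈ 0.28 mA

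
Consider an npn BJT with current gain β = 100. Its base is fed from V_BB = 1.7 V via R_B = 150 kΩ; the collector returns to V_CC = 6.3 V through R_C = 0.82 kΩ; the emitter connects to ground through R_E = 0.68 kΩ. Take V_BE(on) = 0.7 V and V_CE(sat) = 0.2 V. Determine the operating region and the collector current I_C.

active; I_C ≈ 0.46 mA

Assume active. Base-emitter loop: I_B = (V_BB − V_BE)/(R_B + (β+1)R_E) = (1.7 − 0.7)/(150 + 101×0.68) = 0.00457 mA.
I_C = β·I_B = 100×0.00457 = 0.457 mA.
V_CE = V_CC − I_C·R_C − I_E·R_E = 6.3 − 0.457×0.82 − 0.462×0.68 = 5.61 V > V_CE(sat), so the active-region assumption holds.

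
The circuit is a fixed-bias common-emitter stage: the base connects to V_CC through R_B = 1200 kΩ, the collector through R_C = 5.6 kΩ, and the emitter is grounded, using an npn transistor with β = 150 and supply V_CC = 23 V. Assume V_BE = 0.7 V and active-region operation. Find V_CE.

V_CE ≈ 7.4 V

Base loop: V_CC = I_B·R_B + V_BE, so I_B = (23 − 0.7)/1200 kΩ = 0.0186 mA.
In the active region I_C = β·I_B = 150 × 0.0186 = 2.79 mA.
Collector loop: V_CE = V_CC − I_C·R_C = 23 − 2.79×5.6 = 7.39 V.
Since V_CE = 7.39 V > V_CE(sat) ≈ 0.2 V, the transistor is in the active region as assumed.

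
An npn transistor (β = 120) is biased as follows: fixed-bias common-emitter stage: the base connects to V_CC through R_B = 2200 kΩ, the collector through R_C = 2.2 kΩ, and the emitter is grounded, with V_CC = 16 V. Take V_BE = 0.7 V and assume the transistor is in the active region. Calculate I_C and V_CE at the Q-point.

Base loop: V_CC = I_B·R_B + V_BE, so I_B = (16 − 0.7)/2200 kΩ = 0.00695 mA.
In the active region I_C = β·I_B = 120 × 0.00695 = 0.835 mA.
Collector loop: V_CE = V_CC − I_C·R_C = 16 − 0.835×2.2 = 14.2 V.
Since V_CE = 14.2 V > V_CE(sat) ≈ 0.2 V, the transistor is in the active region as assumed.

I_C ≈ 0.83 mA, V_CE ≈ 14 V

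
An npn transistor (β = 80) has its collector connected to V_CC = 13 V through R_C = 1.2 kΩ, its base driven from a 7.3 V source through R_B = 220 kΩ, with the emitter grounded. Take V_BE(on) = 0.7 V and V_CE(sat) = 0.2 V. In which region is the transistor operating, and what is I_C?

Assume active. Base-emitter loop: I_B = (V_BB − V_BE)/R_B = (7.3 − 0.7)/220 = 0.03 mA.
I_C = β·I_B = 80×0.03 = 2.4 mA.
V_CE = V_CC − I_C·R_C = 13 − 2.4×1.2 = 10.1 V > V_CE(sat), so the active-region assumption holds.

active; I_C ≈ 2.4 mA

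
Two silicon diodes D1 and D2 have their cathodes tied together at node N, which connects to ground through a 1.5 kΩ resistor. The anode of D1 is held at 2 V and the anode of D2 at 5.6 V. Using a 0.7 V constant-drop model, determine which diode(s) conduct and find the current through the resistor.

Only D2 conducts; I_R ≈ 3.3 mA

Assume both conduct. Then node N would need to be at both 2−0.7 = 1.3 V and 5.6−0.7 = 4.9 V, which is impossible.
Assume only D2 conducts: V_N = 5.6 − 0.7 = 4.9 V, so I_R = 4.9/1.5 = 3.27 mA.
Check D1: its anode-to-cathode voltage is 2 − 4.9 = -2.9 V < 0.7 V, so it is off. The assumption is consistent.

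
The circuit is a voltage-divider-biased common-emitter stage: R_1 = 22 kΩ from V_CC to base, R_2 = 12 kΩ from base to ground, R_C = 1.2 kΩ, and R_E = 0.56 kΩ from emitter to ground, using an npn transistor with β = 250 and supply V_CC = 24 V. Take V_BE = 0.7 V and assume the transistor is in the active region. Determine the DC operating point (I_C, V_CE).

Thevenize the base divider: V_Th = V_CC·R_2/(R_1+R_2) = 24×12/34 = 8.47 V, R_Th = R_1‖R_2 = 7.76 kΩ.
Base-emitter loop: V_Th = I_B·R_Th + V_BE + (β+1)I_B·R_E, so I_B = (8.47 − 0.7) / (7.76 + 251×0.56) = 0.0524 mA.
I_C = β·I_B = 250×0.0524 = 13.1 mA, and I_E = (β+1)I_B = 13.1 mA.
V_CE = V_CC − I_C·R_C − I_E·R_E = 24 − 13.1×1.2 − 13.1×0.56 = 0.919 V.
V_CE = 0.919 V > 0.2 V confirms active-region operation.

I_C ≈ 13 mA, V_CE ≈ 0.92 V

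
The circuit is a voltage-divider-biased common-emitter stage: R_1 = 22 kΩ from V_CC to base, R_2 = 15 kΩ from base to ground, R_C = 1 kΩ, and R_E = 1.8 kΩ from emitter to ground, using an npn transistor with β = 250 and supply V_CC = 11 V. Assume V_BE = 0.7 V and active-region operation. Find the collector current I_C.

Thevenize the base divider: V_Th = V_CC·R_2/(R_1+R_2) = 11×15/37 = 4.46 V, R_Th = R_1‖R_2 = 8.92 kΩ.
Base-emitter loop: V_Th = I_B·R_Th + V_BE + (β+1)I_B·R_E, so I_B = (4.46 − 0.7) / (8.92 + 251×1.8) = 0.00816 mA.
I_C = β·I_B = 250×0.00816 = 2.04 mA, and I_E = (β+1)I_B = 2.05 mA.
V_CE = V_CC − I_C·R_C − I_E·R_E = 11 − 2.04×1 − 2.05×1.8 = 5.27 V.
V_CE = 5.27 V > 0.2 V confirms active-region operation.

I_C ≈ 2 mA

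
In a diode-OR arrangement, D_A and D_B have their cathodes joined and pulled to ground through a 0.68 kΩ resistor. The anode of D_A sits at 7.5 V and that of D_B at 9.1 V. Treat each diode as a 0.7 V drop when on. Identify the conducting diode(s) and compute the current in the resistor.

Assume both conduct. Then node N would need to be at both 7.5−0.7 = 6.8 V and 9.1−0.7 = 8.4 V, which is impossible.
Assume only D_B conducts: V_N = 9.1 − 0.7 = 8.4 V, so I_R = 8.4/0.68 = 12.4 mA.
Check D_A: its anode-to-cathode voltage is 7.5 − 8.4 = -0.9 V < 0.7 V, so it is off. The assumption is consistent.

Only D_B conducts; I_R ≈ 12 mA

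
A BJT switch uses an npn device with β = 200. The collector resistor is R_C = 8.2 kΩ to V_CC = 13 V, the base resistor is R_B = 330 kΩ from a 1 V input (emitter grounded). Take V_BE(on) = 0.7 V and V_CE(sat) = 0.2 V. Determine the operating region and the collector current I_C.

active; I_C ≈ 0.18 mA

Assume active. Base-emitter loop: I_B = (V_BB − V_BE)/R_B = (1 − 0.7)/330 = 0.000909 mA.
I_C = β·I_B = 200×0.000909 = 0.182 mA.
V_CE = V_CC − I_C·R_C = 13 − 0.182×8.2 = 11.5 V > V_CE(sat), so the active-region assumption holds.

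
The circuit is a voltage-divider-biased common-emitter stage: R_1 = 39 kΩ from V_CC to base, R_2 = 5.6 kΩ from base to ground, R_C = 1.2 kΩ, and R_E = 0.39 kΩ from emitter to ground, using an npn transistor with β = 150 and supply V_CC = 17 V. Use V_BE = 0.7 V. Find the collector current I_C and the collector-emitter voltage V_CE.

I_C ≈ 3.4 mA, V_CE ≈ 12 V

Thevenize the base divider: V_Th = V_CC·R_2/(R_1+R_2) = 17×5.6/44.6 = 2.13 V, R_Th = R_1‖R_2 = 4.9 kΩ.
Base-emitter loop: V_Th = I_B·R_Th + V_BE + (β+1)I_B·R_E, so I_B = (2.13 − 0.7) / (4.9 + 151×0.39) = 0.0225 mA.
I_C = β·I_B = 150×0.0225 = 3.37 mA, and I_E = (β+1)I_B = 3.4 mA.
V_CE = V_CC − I_C·R_C − I_E·R_E = 17 − 3.37×1.2 − 3.4×0.39 = 11.6 V.
V_CE = 11.6 V > 0.2 V confirms active-region operation.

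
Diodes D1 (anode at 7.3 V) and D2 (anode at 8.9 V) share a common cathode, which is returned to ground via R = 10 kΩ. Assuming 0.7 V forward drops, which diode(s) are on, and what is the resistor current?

Only D2 conducts; I_R ≈ 0.82 mA

Assume both conduct. Then node N would need to be at both 7.3−0.7 = 6.6 V and 8.9−0.7 = 8.2 V, which is impossible.
Assume only D2 conducts: V_N = 8.9 − 0.7 = 8.2 V, so I_R = 8.2/10 = 0.82 mA.
Check D1: its anode-to-cathode voltage is 7.3 − 8.2 = -0.9 V < 0.7 V, so it is off. The assumption is consistent.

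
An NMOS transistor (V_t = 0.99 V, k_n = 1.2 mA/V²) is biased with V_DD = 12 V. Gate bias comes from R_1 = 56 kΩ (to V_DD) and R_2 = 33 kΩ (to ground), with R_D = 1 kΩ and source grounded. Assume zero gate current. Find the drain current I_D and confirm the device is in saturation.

I_D ≈ 7.2 mA

V_G = V_DD·R_2/(R_1+R_2) = 12×33/89 = 4.45 V. With the source grounded, V_GS = V_G = 4.45 V.
Assume saturation: I_D = (k_n/2)(V_GS − V_t)² = (1.2/2)×(4.45 − 0.99)² = 0.6×3.46² = 7.18 mA.
V_DS = V_DD − I_D·R_D = 12 − 7.18×1 = 4.82 V.
Saturation requires V_DS ≥ V_GS − V_t = 3.46 V; 4.82 ≥ 3.46 ✓.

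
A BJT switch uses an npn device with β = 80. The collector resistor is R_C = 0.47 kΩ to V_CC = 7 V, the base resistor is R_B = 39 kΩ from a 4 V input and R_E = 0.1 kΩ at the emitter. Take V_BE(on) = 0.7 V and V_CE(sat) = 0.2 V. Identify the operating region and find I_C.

active; I_C ≈ 5.6 mA

Assume active. Base-emitter loop: I_B = (V_BB − V_BE)/(R_B + (β+1)R_E) = (4 − 0.7)/(39 + 81×0.1) = 0.0701 mA.
I_C = β·I_B = 80×0.0701 = 5.61 mA.
V_CE = V_CC − I_C·R_C − I_E·R_E = 7 − 5.61×0.47 − 5.68×0.1 = 3.8 V > V_CE(sat), so the active-region assumption holds.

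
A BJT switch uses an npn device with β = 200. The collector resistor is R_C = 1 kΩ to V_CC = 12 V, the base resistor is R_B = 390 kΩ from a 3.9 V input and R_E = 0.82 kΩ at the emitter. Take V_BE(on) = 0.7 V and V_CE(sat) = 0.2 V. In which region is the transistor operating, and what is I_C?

Assume active. Base-emitter loop: I_B = (V_BB − V_BE)/(R_B + (β+1)R_E) = (3.9 − 0.7)/(390 + 201×0.82) = 0.00577 mA.
I_C = β·I_B = 200×0.00577 = 1.15 mA.
V_CE = V_CC − I_C·R_C − I_E·R_E = 12 − 1.15×1 − 1.16×0.82 = 9.9 V > V_CE(sat), so the active-region assumption holds.

active; I_C ≈ 1.2 mA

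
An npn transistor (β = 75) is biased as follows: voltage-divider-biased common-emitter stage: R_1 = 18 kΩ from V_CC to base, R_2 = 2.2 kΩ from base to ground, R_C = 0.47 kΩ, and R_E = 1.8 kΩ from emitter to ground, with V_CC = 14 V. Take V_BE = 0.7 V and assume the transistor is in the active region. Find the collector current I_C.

I_C ≈ 0.45 mA

Thevenize the base divider: V_Th = V_CC·R_2/(R_1+R_2) = 14×2.2/20.2 = 1.52 V, R_Th = R_1‖R_2 = 1.96 kΩ.
Base-emitter loop: V_Th = I_B·R_Th + V_BE + (β+1)I_B·R_E, so I_B = (1.52 − 0.7) / (1.96 + 76×1.8) = 0.00594 mA.
I_C = β·I_B = 75×0.00594 = 0.446 mA, and I_E = (β+1)I_B = 0.452 mA.
V_CE = V_CC − I_C·R_C − I_E·R_E = 14 − 0.446×0.47 − 0.452×1.8 = 13 V.
V_CE = 13 V > 0.2 V confirms active-region operation.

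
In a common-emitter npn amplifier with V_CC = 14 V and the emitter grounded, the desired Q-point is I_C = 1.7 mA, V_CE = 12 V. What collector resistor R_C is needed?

Collector loop: V_CC = I_C·R_C + V_CE.
R_C = (V_CC − V_CE)/I_C = (14 − 12)/1.7 = 1.18 kΩ.

R_C ≈ 1.2 kΩ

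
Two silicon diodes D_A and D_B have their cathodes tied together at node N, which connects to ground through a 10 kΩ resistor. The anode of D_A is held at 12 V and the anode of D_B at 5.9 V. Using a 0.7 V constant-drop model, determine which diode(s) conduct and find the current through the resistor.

Only D_A conducts; I_R ≈ 1.1 mA

Assume both conduct. Then node N would need to be at both 12−0.7 = 11.3 V and 5.9−0.7 = 5.2 V, which is impossible.
Assume only D_A conducts: V_N = 12 − 0.7 = 11.3 V, so I_R = 11.3/10 = 1.13 mA.
Check D_B: its anode-to-cathode voltage is 5.9 − 11.3 = -5.4 V < 0.7 V, so it is off. The assumption is consistent.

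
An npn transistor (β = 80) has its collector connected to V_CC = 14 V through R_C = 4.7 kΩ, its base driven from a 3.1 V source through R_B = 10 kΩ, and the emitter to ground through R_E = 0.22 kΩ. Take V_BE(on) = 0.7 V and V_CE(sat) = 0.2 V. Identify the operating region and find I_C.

Assume active: I_B = (3.1 − 0.7)/(10 + 81×0.22) = 0.0863 mA, I_C = β·I_B = 6.9 mA.
Then V_CE = 14 − 6.9×4.7 − 6.99×0.22 = -20 V < 0.2 V — the active assumption fails.
Re-solve with V_CE = 0.2 V. KCL at the emitter: V_E/R_E = (V_BB−0.7−V_E)/R_B + (V_CC−0.2−V_E)/R_C, giving V_E = 0.654 V.
I_C = (V_CC − 0.2 − V_E)/R_C = (13.8 − 0.654)/4.7 = 2.8 mA.
Check: I_B = (2.4 − 0.654)/10 = 0.175 mA, and β·I_B = 14 mA > I_C, confirming saturation.

saturation; I_C ≈ 2.8 mA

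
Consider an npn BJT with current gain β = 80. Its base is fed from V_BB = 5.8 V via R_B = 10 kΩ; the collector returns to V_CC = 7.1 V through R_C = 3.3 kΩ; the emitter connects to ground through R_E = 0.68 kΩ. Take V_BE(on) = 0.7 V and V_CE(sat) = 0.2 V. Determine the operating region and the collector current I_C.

Assume active: I_B = (5.8 − 0.7)/(10 + 81×0.68) = 0.0784 mA, I_C = β·I_B = 6.27 mA.
Then V_CE = 7.1 − 6.27×3.3 − 6.35×0.68 = -17.9 V < 0.2 V — the active assumption fails.
Re-solve with V_CE = 0.2 V. KCL at the emitter: V_E/R_E = (V_BB−0.7−V_E)/R_B + (V_CC−0.2−V_E)/R_C, giving V_E = 1.39 V.
I_C = (V_CC − 0.2 − V_E)/R_C = (6.9 − 1.39)/3.3 = 1.67 mA.
Check: I_B = (5.1 − 1.39)/10 = 0.371 mA, and β·I_B = 29.7 mA > I_C, confirming saturation.

saturation; I_C ≈ 1.7 mA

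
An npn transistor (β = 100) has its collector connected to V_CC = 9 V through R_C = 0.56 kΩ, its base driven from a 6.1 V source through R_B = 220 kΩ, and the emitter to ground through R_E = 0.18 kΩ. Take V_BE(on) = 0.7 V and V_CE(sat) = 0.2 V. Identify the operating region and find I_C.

Assume active. Base-emitter loop: I_B = (V_BB − V_BE)/(R_B + (β+1)R_E) = (6.1 − 0.7)/(220 + 101×0.18) = 0.0227 mA.
I_C = β·I_B = 100×0.0227 = 2.27 mA.
V_CE = V_CC − I_C·R_C − I_E·R_E = 9 − 2.27×0.56 − 2.29×0.18 = 7.32 V > V_CE(sat), so the active-region assumption holds.

active; I_C ≈ 2.3 mA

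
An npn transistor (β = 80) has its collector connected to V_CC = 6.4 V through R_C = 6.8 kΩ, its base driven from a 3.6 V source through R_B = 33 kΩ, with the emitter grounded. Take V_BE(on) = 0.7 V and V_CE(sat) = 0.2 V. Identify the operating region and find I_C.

Assume active: I_B = (3.6 − 0.7)/33 = 0.0879 mA, giving I_C = β·I_B = 7.03 mA.
But then V_CE = 6.4 − 7.03×6.8 = -41.4 V < V_CE(sat) = 0.2 V — impossible in the active region.
So the transistor is saturated. With V_CE = 0.2 V, I_C = (V_CC − 0.2)/R_C = 6.2/6.8 = 0.912 mA.
Check: β·I_B = 7.03 mA > I_C = 0.912 mA, confirming saturation.

saturation; I_C ≈ 0.91 mA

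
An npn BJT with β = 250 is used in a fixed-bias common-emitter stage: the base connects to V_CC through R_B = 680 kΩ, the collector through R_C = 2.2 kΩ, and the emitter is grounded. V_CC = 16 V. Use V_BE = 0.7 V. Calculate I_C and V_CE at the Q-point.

I_C ≈ 5.6 mA, V_CE ≈ 3.6 V

Base loop: V_CC = I_B·R_B + V_BE, so I_B = (16 − 0.7)/680 kΩ = 0.0225 mA.
In the active region I_C = β·I_B = 250 × 0.0225 = 5.63 mA.
Collector loop: V_CE = V_CC − I_C·R_C = 16 − 5.63×2.2 = 3.62 V.
Since V_CE = 3.62 V > V_CE(sat) ≈ 0.2 V, the transistor is in the active region as assumed.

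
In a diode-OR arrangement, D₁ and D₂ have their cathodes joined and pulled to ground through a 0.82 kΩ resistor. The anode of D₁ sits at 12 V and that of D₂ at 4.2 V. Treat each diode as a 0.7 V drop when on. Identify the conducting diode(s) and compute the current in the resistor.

Only D₁ conducts; I_R ≈ 14 mA

Assume both conduct. Then node N would need to be at both 12−0.7 = 11.3 V and 4.2−0.7 = 3.5 V, which is impossible.
Assume only D₁ conducts: V_N = 12 − 0.7 = 11.3 V, so I_R = 11.3/0.82 = 13.8 mA.
Check D₂: its anode-to-cathode voltage is 4.2 − 11.3 = -7.1 V < 0.7 V, so it is off. The assumption is consistent.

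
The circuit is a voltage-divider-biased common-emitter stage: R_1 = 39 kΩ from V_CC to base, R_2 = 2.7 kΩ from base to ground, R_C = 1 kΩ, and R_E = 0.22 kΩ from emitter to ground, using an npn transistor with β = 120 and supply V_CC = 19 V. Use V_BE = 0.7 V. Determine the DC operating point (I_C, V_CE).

Thevenize the base divider: V_Th = V_CC·R_2/(R_1+R_2) = 19×2.7/41.7 = 1.23 V, R_Th = R_1‖R_2 = 2.53 kΩ.
Base-emitter loop: V_Th = I_B·R_Th + V_BE + (β+1)I_B·R_E, so I_B = (1.23 − 0.7) / (2.53 + 121×0.22) = 0.0182 mA.
I_C = β·I_B = 120×0.0182 = 2.18 mA, and I_E = (β+1)I_B = 2.2 mA.
V_CE = V_CC − I_C·R_C − I_E·R_E = 19 − 2.18×1 − 2.2×0.22 = 16.3 V.
V_CE = 16.3 V > 0.2 V confirms active-region operation.

I_C ≈ 2.2 mA, V_CE ≈ 16 V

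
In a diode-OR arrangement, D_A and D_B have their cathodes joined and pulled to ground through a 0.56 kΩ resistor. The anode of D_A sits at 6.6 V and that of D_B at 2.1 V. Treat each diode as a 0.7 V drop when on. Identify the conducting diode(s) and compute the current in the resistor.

Only D_A conducts; I_R ≈ 11 mA

Assume both conduct. Then node N would need to be at both 6.6−0.7 = 5.9 V and 2.1−0.7 = 1.4 V, which is impossible.
Assume only D_A conducts: V_N = 6.6 − 0.7 = 5.9 V, so I_R = 5.9/0.56 = 10.5 mA.
Check D_B: its anode-to-cathode voltage is 2.1 − 5.9 = -3.8 V < 0.7 V, so it is off. The assumption is consistent.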